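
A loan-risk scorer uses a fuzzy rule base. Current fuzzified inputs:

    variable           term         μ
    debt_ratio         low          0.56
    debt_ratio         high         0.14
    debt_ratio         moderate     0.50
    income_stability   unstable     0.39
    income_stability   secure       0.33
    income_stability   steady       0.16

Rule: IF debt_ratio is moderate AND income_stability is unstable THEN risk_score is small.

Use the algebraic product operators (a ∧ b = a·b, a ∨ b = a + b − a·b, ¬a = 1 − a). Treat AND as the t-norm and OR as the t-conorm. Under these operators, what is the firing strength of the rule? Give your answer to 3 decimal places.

firing strength: moderate=0.50, unstable=0.39; AND[a·b] → w = 0.1950

0.195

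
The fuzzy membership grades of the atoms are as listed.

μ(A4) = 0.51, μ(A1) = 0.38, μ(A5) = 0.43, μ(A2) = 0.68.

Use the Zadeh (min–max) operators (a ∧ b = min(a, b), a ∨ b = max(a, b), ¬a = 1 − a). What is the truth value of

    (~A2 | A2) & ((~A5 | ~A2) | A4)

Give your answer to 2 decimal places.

0.57

~A2 = 1 − 0.68 = 0.32
~A2 | A2 = max(a, b) on (0.32, 0.68) = 0.68
~A5 = 1 − 0.43 = 0.57
~A2 = 1 − 0.68 = 0.32
~A5 | ~A2 = max(a, b) on (0.57, 0.32) = 0.57
(~A5 | ~A2) | A4 = max(a, b) on (0.57, 0.51) = 0.57
(~A2 | A2) & ((~A5 | ~A2) | A4) = min(a, b) on (0.68, 0.57) = 0.57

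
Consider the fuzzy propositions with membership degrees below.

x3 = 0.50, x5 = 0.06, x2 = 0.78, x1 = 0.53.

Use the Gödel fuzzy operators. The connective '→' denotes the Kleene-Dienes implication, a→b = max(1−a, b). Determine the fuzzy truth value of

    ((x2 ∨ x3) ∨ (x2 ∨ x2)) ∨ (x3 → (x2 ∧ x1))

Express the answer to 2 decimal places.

0.78

x2 ∨ x3 = max(a, b) on (0.78, 0.50) = 0.78
x2 ∨ x2 = max(a, b) on (0.78, 0.78) = 0.78
(x2 ∨ x3) ∨ (x2 ∨ x2) = max(a, b) on (0.78, 0.78) = 0.78
x2 ∧ x1 = min(a, b) on (0.78, 0.53) = 0.53
x3 → (x2 ∧ x1)  [Kleene-Dienes: max(1−a, b)] with a=0.50, b=0.53 → 0.53
((x2 ∨ x3) ∨ (x2 ∨ x2)) ∨ (x3 → (x2 ∧ x1)) = max(a, b) on (0.78, 0.53) = 0.78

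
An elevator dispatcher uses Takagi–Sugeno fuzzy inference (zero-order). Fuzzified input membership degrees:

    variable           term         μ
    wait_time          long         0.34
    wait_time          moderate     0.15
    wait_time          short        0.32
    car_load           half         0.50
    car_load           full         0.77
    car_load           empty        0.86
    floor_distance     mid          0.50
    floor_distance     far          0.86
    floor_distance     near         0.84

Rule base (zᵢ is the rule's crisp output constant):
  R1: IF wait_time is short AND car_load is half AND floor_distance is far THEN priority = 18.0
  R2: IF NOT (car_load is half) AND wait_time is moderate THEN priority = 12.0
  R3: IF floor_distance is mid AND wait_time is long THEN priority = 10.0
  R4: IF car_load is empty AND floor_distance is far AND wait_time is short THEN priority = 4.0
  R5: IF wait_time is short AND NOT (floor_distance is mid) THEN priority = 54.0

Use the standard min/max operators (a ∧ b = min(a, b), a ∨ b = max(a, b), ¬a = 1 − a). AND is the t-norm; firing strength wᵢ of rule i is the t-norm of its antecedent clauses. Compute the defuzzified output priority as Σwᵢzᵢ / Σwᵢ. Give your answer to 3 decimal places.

20.359

R1 (z=18.0): short=0.32, half=0.50, far=0.86; AND[min(a, b)] → w = 0.32
R2 (z=12.0): ¬half=1−0.50=0.50, moderate=0.15; AND[min(a, b)] → w = 0.15
R3 (z=10.0): mid=0.50, long=0.34; AND[min(a, b)] → w = 0.34
R4 (z=4.0): empty=0.86, far=0.86, short=0.32; AND[min(a, b)] → w = 0.32
R5 (z=54.0): short=0.32, ¬mid=1−0.50=0.50; AND[min(a, b)] → w = 0.32
Weighted average = (0.32·18.0 + 0.15·12.0 + 0.34·10.0 + 0.32·4.0 + 0.32·54.0) / (0.32 + 0.15 + 0.34 + 0.32 + 0.32)
  = 29.5200 / 1.4500 = 20.359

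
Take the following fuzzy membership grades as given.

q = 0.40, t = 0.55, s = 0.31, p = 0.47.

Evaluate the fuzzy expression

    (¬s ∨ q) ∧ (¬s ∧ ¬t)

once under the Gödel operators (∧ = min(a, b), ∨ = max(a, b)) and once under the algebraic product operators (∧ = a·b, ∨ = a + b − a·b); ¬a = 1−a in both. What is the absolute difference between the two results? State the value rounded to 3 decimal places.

0.197

Under Gödel:
  ¬s = 1 − 0.31 = 0.69
  ¬s ∨ q = max(a, b) on (0.69, 0.40) = 0.69
  ¬s = 1 − 0.31 = 0.69
  ¬t = 1 − 0.55 = 0.45
  ¬s ∧ ¬t = min(a, b) on (0.69, 0.45) = 0.45
  (¬s ∨ q) ∧ (¬s ∧ ¬t) = min(a, b) on (0.69, 0.45) = 0.45
  → value = 0.4500
Under algebraic product:
  ¬s = 1 − 0.3100 = 0.6900
  ¬s ∨ q = a + b − a·b on (0.6900, 0.4000) = 0.8140
  ¬s = 1 − 0.3100 = 0.6900
  ¬t = 1 − 0.5500 = 0.4500
  ¬s ∧ ¬t = a·b on (0.6900, 0.4500) = 0.3105
  (¬s ∨ q) ∧ (¬s ∧ ¬t) = a·b on (0.8140, 0.3105) = 0.2527
  → value = 0.2527
|0.4500 − 0.2527| = 0.197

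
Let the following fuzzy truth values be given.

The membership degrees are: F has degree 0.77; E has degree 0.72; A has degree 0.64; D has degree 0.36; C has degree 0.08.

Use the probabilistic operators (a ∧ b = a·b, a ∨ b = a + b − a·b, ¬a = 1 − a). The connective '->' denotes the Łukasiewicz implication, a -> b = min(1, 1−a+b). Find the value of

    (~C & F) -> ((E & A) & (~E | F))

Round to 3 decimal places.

~C = 1 − 0.0800 = 0.9200
~C & F = a·b on (0.9200, 0.7700) = 0.7084
E & A = a·b on (0.7200, 0.6400) = 0.4608
~E = 1 − 0.7200 = 0.2800
~E | F = a + b − a·b on (0.2800, 0.7700) = 0.8344
(E & A) & (~E | F) = a·b on (0.4608, 0.8344) = 0.3845
(~C & F) -> ((E & A) & (~E | F))  [Łukasiewicz: min(1, 1−a+b)] with a=0.7084, b=0.3845 → 0.6761

0.676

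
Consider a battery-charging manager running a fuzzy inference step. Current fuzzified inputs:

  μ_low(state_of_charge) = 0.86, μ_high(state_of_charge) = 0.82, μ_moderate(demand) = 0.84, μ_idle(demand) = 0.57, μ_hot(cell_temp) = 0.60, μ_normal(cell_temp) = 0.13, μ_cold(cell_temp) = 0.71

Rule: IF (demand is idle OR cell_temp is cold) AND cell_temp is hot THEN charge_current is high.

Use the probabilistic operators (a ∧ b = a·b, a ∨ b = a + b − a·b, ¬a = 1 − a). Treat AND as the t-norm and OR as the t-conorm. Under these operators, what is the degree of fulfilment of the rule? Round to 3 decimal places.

0.525

firing strength: (idle=0.57 OR cold=0.71) = 0.8753; AND[a·b] with hot=0.60 → w = 0.5252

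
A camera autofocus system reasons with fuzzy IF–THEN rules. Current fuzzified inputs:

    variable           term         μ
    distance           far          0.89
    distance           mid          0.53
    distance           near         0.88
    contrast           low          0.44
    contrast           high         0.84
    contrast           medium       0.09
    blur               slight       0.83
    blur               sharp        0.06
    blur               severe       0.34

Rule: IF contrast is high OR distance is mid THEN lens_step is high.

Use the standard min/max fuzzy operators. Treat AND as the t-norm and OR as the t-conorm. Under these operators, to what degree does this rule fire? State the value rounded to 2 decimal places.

firing strength: high=0.84, mid=0.53; OR[max(a, b)] → w = 0.84

0.84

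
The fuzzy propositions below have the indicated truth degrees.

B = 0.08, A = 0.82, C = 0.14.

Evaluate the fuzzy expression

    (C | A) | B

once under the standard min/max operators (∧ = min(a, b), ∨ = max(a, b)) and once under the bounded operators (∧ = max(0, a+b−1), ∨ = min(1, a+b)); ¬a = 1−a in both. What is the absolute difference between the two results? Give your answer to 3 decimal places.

Under standard min/max:
  C | A = max(a, b) on (0.14, 0.82) = 0.82
  (C | A) | B = max(a, b) on (0.82, 0.08) = 0.82
  → value = 0.8200
Under bounded:
  C | A = min(1, a+b) on (0.14, 0.82) = 0.96
  (C | A) | B = min(1, a+b) on (0.96, 0.08) = 1.00
  → value = 1.0000
|0.8200 − 1.0000| = 0.180

0.180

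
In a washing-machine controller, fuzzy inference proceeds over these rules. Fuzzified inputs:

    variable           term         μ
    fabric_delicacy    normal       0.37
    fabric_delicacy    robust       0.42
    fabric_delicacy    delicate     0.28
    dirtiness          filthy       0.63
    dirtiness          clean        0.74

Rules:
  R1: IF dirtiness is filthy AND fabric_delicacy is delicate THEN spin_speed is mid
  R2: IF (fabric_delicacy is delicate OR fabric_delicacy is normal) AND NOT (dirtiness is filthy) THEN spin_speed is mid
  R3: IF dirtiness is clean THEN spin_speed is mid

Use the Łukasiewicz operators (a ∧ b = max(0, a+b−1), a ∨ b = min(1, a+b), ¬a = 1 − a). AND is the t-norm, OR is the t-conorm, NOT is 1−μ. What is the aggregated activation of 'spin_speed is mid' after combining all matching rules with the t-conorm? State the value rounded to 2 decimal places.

R1: filthy=0.63, delicate=0.28; AND[max(0, a+b−1)] → w = 0.00
R2: (delicate=0.28 OR normal=0.37) = 0.65; AND[max(0, a+b−1)] with ¬filthy=1−0.63=0.37 → w = 0.02
R3: clean=0.74 → w = 0.74
Rules with consequent 'mid': {R1, R2, R3} → strengths 0.00, 0.02, 0.74
Aggregate via t-conorm [min(1, a+b)]: 0.76

0.76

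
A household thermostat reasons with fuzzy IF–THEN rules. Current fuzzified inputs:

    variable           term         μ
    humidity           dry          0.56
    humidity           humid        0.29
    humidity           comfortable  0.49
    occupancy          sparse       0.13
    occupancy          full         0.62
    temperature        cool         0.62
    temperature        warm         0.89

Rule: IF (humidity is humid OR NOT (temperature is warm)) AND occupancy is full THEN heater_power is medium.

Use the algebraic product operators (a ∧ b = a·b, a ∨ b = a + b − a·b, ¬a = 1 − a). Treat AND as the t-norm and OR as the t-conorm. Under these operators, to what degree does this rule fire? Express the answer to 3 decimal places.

0.228

firing strength: (humid=0.29 OR ¬warm=1−0.89=0.11) = 0.3681; AND[a·b] with full=0.62 → w = 0.2282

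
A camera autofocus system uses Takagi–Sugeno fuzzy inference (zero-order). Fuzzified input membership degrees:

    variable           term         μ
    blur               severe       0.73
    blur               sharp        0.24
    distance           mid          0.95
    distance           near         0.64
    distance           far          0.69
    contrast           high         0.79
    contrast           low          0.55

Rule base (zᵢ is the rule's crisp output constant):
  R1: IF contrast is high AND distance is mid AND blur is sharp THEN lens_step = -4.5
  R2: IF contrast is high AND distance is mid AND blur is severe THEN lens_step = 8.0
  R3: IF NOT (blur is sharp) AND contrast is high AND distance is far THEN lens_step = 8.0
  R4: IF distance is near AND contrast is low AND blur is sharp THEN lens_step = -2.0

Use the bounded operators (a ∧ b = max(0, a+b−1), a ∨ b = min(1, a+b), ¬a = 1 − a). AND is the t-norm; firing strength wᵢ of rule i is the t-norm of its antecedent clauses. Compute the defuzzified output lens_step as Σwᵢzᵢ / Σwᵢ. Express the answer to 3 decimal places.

8.000

R1 (z=-4.5): high=0.79, mid=0.95, sharp=0.24; AND[max(0, a+b−1)] → w = 0.00
R2 (z=8.0): high=0.79, mid=0.95, severe=0.73; AND[max(0, a+b−1)] → w = 0.47
R3 (z=8.0): ¬sharp=1−0.24=0.76, high=0.79, far=0.69; AND[max(0, a+b−1)] → w = 0.24
R4 (z=-2.0): near=0.64, low=0.55, sharp=0.24; AND[max(0, a+b−1)] → w = 0.00
Weighted average = (0.00·-4.5 + 0.47·8.0 + 0.24·8.0 + 0.00·-2.0) / (0.00 + 0.47 + 0.24 + 0.00)
  = 5.6800 / 0.7100 = 8.000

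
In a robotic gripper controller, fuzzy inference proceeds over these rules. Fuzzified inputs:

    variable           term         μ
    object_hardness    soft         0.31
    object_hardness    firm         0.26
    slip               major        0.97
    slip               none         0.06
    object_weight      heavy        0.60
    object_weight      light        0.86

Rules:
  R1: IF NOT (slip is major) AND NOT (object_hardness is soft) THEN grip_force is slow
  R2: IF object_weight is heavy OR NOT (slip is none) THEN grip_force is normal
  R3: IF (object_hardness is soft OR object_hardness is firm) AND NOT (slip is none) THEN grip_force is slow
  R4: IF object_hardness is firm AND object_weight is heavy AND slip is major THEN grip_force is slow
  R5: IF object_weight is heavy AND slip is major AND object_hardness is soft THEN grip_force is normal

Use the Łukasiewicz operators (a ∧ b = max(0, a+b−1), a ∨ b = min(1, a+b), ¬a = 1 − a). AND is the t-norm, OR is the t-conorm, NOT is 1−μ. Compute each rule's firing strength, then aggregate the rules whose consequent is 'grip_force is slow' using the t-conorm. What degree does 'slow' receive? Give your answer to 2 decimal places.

0.51

R1: ¬major=1−0.97=0.03, ¬soft=1−0.31=0.69; AND[max(0, a+b−1)] → w = 0.00
R2: heavy=0.60, ¬none=1−0.06=0.94; OR[min(1, a+b)] → w = 1.00
R3: (soft=0.31 OR firm=0.26) = 0.57; AND[max(0, a+b−1)] with ¬none=1−0.06=0.94 → w = 0.51
R4: firm=0.26, heavy=0.60, major=0.97; AND[max(0, a+b−1)] → w = 0.00
R5: heavy=0.60, major=0.97, soft=0.31; AND[max(0, a+b−1)] → w = 0.00
Rules with consequent 'slow': {R1, R3, R4} → strengths 0.00, 0.51, 0.00
Aggregate via t-conorm [min(1, a+b)]: 0.51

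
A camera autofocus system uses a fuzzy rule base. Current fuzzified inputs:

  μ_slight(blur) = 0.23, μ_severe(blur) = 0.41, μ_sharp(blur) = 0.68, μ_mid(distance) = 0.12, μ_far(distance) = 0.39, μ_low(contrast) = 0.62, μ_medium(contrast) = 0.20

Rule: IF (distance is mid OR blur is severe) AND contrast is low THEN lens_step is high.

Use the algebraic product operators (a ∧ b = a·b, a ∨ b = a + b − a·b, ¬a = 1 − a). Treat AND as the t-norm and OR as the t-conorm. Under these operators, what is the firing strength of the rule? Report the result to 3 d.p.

firing strength: (mid=0.12 OR severe=0.41) = 0.4808; AND[a·b] with low=0.62 → w = 0.2981

0.298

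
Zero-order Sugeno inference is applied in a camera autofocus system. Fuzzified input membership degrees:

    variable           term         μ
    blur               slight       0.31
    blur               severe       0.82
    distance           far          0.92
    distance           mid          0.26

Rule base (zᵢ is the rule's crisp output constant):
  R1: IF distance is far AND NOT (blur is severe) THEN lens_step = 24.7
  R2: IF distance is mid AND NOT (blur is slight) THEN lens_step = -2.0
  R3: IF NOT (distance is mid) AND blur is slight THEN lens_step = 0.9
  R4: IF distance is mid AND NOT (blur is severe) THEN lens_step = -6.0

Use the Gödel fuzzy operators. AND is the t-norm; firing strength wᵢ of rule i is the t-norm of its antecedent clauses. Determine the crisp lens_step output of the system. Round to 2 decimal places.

3.36

R1 (z=24.7): far=0.92, ¬severe=1−0.82=0.18; AND[min(a, b)] → w = 0.18
R2 (z=-2.0): mid=0.26, ¬slight=1−0.31=0.69; AND[min(a, b)] → w = 0.26
R3 (z=0.9): ¬mid=1−0.26=0.74, slight=0.31; AND[min(a, b)] → w = 0.31
R4 (z=-6.0): mid=0.26, ¬severe=1−0.82=0.18; AND[min(a, b)] → w = 0.18
Weighted average = (0.18·24.7 + 0.26·-2.0 + 0.31·0.9 + 0.18·-6.0) / (0.18 + 0.26 + 0.31 + 0.18)
  = 3.1250 / 0.9300 = 3.36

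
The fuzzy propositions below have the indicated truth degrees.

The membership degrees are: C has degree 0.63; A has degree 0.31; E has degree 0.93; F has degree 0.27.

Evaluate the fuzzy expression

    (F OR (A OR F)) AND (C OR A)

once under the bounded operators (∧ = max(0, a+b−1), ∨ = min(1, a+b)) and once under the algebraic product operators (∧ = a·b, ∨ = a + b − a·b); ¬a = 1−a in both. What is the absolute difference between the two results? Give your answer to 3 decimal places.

Under bounded:
  A OR F = min(1, a+b) on (0.31, 0.27) = 0.58
  F OR (A OR F) = min(1, a+b) on (0.27, 0.58) = 0.85
  C OR A = min(1, a+b) on (0.63, 0.31) = 0.94
  (F OR (A OR F)) AND (C OR A) = max(0, a+b−1) on (0.85, 0.94) = 0.79
  → value = 0.7900
Under algebraic product:
  A OR F = a + b − a·b on (0.3100, 0.2700) = 0.4963
  F OR (A OR F) = a + b − a·b on (0.2700, 0.4963) = 0.6323
  C OR A = a + b − a·b on (0.6300, 0.3100) = 0.7447
  (F OR (A OR F)) AND (C OR A) = a·b on (0.6323, 0.7447) = 0.4709
  → value = 0.4709
|0.7900 − 0.4709| = 0.319

0.319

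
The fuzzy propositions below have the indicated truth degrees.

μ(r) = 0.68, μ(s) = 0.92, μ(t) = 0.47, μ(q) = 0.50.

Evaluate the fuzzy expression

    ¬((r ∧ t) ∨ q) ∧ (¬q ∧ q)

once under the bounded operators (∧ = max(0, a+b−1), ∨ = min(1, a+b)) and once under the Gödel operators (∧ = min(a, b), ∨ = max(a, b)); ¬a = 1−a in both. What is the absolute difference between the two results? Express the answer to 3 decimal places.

Under bounded:
  r ∧ t = max(0, a+b−1) on (0.68, 0.47) = 0.15
  (r ∧ t) ∨ q = min(1, a+b) on (0.15, 0.50) = 0.65
  ¬((r ∧ t) ∨ q) = 1 − 0.65 = 0.35
  ¬q = 1 − 0.50 = 0.50
  ¬q ∧ q = max(0, a+b−1) on (0.50, 0.50) = 0.00
  ¬((r ∧ t) ∨ q) ∧ (¬q ∧ q) = max(0, a+b−1) on (0.35, 0.00) = 0.00
  → value = 0.0000
Under Gödel:
  r ∧ t = min(a, b) on (0.68, 0.47) = 0.47
  (r ∧ t) ∨ q = max(a, b) on (0.47, 0.50) = 0.50
  ¬((r ∧ t) ∨ q) = 1 − 0.50 = 0.50
  ¬q = 1 − 0.50 = 0.50
  ¬q ∧ q = min(a, b) on (0.50, 0.50) = 0.50
  ¬((r ∧ t) ∨ q) ∧ (¬q ∧ q) = min(a, b) on (0.50, 0.50) = 0.50
  → value = 0.5000
|0.0000 − 0.5000| = 0.500

0.500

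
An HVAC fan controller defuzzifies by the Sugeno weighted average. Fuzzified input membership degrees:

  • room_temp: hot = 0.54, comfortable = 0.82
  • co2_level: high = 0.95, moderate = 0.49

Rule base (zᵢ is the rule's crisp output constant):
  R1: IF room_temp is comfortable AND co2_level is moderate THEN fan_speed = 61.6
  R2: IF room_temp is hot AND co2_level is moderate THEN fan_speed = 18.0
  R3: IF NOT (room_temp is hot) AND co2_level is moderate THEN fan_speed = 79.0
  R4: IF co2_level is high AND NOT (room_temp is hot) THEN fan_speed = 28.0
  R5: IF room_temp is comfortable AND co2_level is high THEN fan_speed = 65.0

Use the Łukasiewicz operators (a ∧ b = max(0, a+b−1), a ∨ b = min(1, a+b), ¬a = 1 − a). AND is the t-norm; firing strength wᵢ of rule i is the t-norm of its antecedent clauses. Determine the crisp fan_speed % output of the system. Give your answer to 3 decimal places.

53.399

R1 (z=61.6): comfortable=0.82, moderate=0.49; AND[max(0, a+b−1)] → w = 0.31
R2 (z=18.0): hot=0.54, moderate=0.49; AND[max(0, a+b−1)] → w = 0.03
R3 (z=79.0): ¬hot=1−0.54=0.46, moderate=0.49; AND[max(0, a+b−1)] → w = 0.00
R4 (z=28.0): high=0.95, ¬hot=1−0.54=0.46; AND[max(0, a+b−1)] → w = 0.41
R5 (z=65.0): comfortable=0.82, high=0.95; AND[max(0, a+b−1)] → w = 0.77
Weighted average = (0.31·61.6 + 0.03·18.0 + 0.00·79.0 + 0.41·28.0 + 0.77·65.0) / (0.31 + 0.03 + 0.00 + 0.41 + 0.77)
  = 81.1660 / 1.5200 = 53.399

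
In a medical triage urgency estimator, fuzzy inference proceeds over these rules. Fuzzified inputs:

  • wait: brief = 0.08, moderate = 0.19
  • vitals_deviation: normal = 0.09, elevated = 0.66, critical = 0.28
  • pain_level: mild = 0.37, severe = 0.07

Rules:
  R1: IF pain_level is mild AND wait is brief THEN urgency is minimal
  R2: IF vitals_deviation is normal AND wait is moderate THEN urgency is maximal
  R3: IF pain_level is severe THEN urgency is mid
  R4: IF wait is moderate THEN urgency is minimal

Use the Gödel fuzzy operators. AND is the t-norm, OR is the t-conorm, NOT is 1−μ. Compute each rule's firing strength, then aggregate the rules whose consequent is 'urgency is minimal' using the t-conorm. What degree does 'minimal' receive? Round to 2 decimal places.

0.19

R1: mild=0.37, brief=0.08; AND[min(a, b)] → w = 0.08
R2: normal=0.09, moderate=0.19; AND[min(a, b)] → w = 0.09
R3: severe=0.07 → w = 0.07
R4: moderate=0.19 → w = 0.19
Rules with consequent 'minimal': {R1, R4} → strengths 0.08, 0.19
Aggregate via t-conorm [max(a, b)]: 0.19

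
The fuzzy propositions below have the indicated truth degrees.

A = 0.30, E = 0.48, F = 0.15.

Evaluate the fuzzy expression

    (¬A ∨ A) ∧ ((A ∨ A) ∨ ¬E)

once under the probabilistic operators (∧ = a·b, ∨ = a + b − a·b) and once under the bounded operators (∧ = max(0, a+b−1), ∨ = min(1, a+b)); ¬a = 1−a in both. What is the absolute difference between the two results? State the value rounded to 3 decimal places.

Under probabilistic:
  ¬A = 1 − 0.3000 = 0.7000
  ¬A ∨ A = a + b − a·b on (0.7000, 0.3000) = 0.7900
  A ∨ A = a + b − a·b on (0.3000, 0.3000) = 0.5100
  ¬E = 1 − 0.4800 = 0.5200
  (A ∨ A) ∨ ¬E = a + b − a·b on (0.5100, 0.5200) = 0.7648
  (¬A ∨ A) ∧ ((A ∨ A) ∨ ¬E) = a·b on (0.7900, 0.7648) = 0.6042
  → value = 0.6042
Under bounded:
  ¬A = 1 − 0.30 = 0.70
  ¬A ∨ A = min(1, a+b) on (0.70, 0.30) = 1.00
  A ∨ A = min(1, a+b) on (0.30, 0.30) = 0.60
  ¬E = 1 − 0.48 = 0.52
  (A ∨ A) ∨ ¬E = min(1, a+b) on (0.60, 0.52) = 1.00
  (¬A ∨ A) ∧ ((A ∨ A) ∨ ¬E) = max(0, a+b−1) on (1.00, 1.00) = 1.00
  → value = 1.0000
|0.6042 − 1.0000| = 0.396

0.396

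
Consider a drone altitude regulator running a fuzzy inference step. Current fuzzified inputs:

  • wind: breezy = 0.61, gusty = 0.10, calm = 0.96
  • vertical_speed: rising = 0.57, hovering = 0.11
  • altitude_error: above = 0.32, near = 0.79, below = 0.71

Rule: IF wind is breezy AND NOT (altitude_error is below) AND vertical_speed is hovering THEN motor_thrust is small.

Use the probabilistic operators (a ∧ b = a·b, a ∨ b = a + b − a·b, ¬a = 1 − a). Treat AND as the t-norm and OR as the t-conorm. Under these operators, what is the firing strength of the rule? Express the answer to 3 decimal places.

0.019

firing strength: breezy=0.61, ¬below=1−0.71=0.29, hovering=0.11; AND[a·b] → w = 0.0195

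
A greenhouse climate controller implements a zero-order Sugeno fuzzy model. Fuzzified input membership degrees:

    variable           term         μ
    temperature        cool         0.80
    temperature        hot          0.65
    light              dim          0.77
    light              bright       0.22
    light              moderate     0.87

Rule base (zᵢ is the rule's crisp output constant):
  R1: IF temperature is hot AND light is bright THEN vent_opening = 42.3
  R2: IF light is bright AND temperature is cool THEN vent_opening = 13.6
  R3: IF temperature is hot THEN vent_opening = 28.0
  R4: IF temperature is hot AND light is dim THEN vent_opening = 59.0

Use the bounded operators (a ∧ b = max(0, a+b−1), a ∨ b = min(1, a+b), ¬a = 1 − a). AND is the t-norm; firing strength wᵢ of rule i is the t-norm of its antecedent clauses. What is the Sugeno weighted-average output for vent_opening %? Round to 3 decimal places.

R1 (z=42.3): hot=0.65, bright=0.22; AND[max(0, a+b−1)] → w = 0.00
R2 (z=13.6): bright=0.22, cool=0.80; AND[max(0, a+b−1)] → w = 0.02
R3 (z=28.0): hot=0.65 → w = 0.65
R4 (z=59.0): hot=0.65, dim=0.77; AND[max(0, a+b−1)] → w = 0.42
Weighted average = (0.00·42.3 + 0.02·13.6 + 0.65·28.0 + 0.42·59.0) / (0.00 + 0.02 + 0.65 + 0.42)
  = 43.2520 / 1.0900 = 39.681

39.681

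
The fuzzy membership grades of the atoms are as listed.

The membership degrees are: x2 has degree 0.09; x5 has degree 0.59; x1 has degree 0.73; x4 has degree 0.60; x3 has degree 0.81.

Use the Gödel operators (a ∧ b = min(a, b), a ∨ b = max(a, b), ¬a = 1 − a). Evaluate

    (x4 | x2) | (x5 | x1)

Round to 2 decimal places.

0.73

x4 | x2 = max(a, b) on (0.60, 0.09) = 0.60
x5 | x1 = max(a, b) on (0.59, 0.73) = 0.73
(x4 | x2) | (x5 | x1) = max(a, b) on (0.60, 0.73) = 0.73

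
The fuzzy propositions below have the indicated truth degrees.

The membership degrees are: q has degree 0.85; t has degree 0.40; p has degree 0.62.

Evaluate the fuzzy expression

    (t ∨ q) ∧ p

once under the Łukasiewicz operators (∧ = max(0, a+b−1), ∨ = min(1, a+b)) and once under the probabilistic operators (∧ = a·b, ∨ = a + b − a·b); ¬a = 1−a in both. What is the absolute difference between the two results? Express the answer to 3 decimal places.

Under Łukasiewicz:
  t ∨ q = min(1, a+b) on (0.40, 0.85) = 1.00
  (t ∨ q) ∧ p = max(0, a+b−1) on (1.00, 0.62) = 0.62
  → value = 0.6200
Under probabilistic:
  t ∨ q = a + b − a·b on (0.4000, 0.8500) = 0.9100
  (t ∨ q) ∧ p = a·b on (0.9100, 0.6200) = 0.5642
  → value = 0.5642
|0.6200 − 0.5642| = 0.056

0.056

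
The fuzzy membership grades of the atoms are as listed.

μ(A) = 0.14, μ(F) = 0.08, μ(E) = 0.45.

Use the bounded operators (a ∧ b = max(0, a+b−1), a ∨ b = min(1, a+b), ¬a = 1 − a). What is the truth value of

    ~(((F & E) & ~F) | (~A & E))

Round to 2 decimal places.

F & E = max(0, a+b−1) on (0.08, 0.45) = 0.00
~F = 1 − 0.08 = 0.92
(F & E) & ~F = max(0, a+b−1) on (0.00, 0.92) = 0.00
~A = 1 − 0.14 = 0.86
~A & E = max(0, a+b−1) on (0.86, 0.45) = 0.31
((F & E) & ~F) | (~A & E) = min(1, a+b) on (0.00, 0.31) = 0.31
~(((F & E) & ~F) | (~A & E)) = 1 − 0.31 = 0.69

0.69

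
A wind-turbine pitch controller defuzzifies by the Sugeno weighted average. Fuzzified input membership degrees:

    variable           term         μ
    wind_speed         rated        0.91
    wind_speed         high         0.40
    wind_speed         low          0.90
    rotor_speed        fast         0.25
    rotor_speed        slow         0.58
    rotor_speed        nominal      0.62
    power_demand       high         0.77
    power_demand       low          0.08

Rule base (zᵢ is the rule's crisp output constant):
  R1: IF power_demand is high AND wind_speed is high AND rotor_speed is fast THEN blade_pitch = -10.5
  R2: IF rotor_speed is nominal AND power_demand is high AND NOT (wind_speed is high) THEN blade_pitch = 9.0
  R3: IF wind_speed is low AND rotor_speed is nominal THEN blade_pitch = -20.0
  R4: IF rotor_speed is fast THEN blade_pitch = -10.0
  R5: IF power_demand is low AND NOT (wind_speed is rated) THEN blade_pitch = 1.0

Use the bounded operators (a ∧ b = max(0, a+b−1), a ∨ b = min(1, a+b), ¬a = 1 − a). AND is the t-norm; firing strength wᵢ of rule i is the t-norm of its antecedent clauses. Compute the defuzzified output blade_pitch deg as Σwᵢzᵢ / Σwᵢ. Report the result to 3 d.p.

-16.753

R1 (z=-10.5): high=0.77, high=0.40, fast=0.25; AND[max(0, a+b−1)] → w = 0.00
R2 (z=9.0): nominal=0.62, high=0.77, ¬high=1−0.40=0.60; AND[max(0, a+b−1)] → w = 0.00
R3 (z=-20.0): low=0.90, nominal=0.62; AND[max(0, a+b−1)] → w = 0.52
R4 (z=-10.0): fast=0.25 → w = 0.25
R5 (z=1.0): low=0.08, ¬rated=1−0.91=0.09; AND[max(0, a+b−1)] → w = 0.00
Weighted average = (0.00·-10.5 + 0.00·9.0 + 0.52·-20.0 + 0.25·-10.0 + 0.00·1.0) / (0.00 + 0.00 + 0.52 + 0.25 + 0.00)
  = -12.9000 / 0.7700 = -16.753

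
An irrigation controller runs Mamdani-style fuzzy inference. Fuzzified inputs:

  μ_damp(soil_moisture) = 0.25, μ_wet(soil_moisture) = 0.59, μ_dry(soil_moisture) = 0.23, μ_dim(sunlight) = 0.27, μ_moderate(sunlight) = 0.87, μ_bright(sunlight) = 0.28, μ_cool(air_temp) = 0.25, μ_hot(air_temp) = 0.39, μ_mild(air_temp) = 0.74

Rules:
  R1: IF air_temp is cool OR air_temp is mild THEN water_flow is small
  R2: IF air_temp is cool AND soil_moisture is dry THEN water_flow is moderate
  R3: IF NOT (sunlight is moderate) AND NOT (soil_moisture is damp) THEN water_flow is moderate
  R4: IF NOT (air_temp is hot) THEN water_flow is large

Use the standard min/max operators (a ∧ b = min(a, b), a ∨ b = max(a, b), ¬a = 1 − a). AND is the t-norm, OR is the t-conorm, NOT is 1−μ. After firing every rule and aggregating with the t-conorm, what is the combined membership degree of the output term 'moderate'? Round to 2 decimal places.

R1: cool=0.25, mild=0.74; OR[max(a, b)] → w = 0.74
R2: cool=0.25, dry=0.23; AND[min(a, b)] → w = 0.23
R3: ¬moderate=1−0.87=0.13, ¬damp=1−0.25=0.75; AND[min(a, b)] → w = 0.13
R4: ¬hot=1−0.39=0.61 → w = 0.61
Rules with consequent 'moderate': {R2, R3} → strengths 0.23, 0.13
Aggregate via t-conorm [max(a, b)]: 0.23

0.23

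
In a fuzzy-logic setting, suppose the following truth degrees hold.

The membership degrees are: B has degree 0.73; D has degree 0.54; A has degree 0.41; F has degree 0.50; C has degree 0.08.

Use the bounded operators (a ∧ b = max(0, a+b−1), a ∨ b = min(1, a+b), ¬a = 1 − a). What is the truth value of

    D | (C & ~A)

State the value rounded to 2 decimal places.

~A = 1 − 0.41 = 0.59
C & ~A = max(0, a+b−1) on (0.08, 0.59) = 0.00
D | (C & ~A) = min(1, a+b) on (0.54, 0.00) = 0.54

0.54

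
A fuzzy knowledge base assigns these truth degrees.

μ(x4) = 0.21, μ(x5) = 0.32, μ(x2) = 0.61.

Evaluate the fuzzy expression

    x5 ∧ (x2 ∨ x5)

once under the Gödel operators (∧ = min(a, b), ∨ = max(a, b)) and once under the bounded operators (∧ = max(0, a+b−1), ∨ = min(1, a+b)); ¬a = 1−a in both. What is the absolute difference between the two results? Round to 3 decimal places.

0.070

Under Gödel:
  x2 ∨ x5 = max(a, b) on (0.61, 0.32) = 0.61
  x5 ∧ (x2 ∨ x5) = min(a, b) on (0.32, 0.61) = 0.32
  → value = 0.3200
Under bounded:
  x2 ∨ x5 = min(1, a+b) on (0.61, 0.32) = 0.93
  x5 ∧ (x2 ∨ x5) = max(0, a+b−1) on (0.32, 0.93) = 0.25
  → value = 0.2500
|0.3200 − 0.2500| = 0.070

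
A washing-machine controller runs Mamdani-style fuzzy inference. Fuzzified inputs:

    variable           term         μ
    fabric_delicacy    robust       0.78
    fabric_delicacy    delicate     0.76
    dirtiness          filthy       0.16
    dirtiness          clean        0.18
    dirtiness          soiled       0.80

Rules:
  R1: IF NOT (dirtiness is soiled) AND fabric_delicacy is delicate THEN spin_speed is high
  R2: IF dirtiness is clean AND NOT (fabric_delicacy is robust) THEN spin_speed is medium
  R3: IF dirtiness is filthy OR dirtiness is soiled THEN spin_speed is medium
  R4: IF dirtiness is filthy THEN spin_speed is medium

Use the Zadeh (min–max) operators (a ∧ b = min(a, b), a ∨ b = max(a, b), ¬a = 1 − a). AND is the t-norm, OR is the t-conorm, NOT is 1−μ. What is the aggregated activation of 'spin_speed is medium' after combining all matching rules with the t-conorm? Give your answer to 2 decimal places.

R1: ¬soiled=1−0.80=0.20, delicate=0.76; AND[min(a, b)] → w = 0.20
R2: clean=0.18, ¬robust=1−0.78=0.22; AND[min(a, b)] → w = 0.18
R3: filthy=0.16, soiled=0.80; OR[max(a, b)] → w = 0.80
R4: filthy=0.16 → w = 0.16
Rules with consequent 'medium': {R2, R3, R4} → strengths 0.18, 0.80, 0.16
Aggregate via t-conorm [max(a, b)]: 0.80

0.80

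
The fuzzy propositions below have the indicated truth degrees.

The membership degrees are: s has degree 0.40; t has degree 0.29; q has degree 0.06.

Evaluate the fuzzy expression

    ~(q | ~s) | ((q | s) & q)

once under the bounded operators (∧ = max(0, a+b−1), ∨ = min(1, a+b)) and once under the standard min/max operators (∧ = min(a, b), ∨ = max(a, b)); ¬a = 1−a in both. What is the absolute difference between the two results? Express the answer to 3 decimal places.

0.060

Under bounded:
  ~s = 1 − 0.40 = 0.60
  q | ~s = min(1, a+b) on (0.06, 0.60) = 0.66
  ~(q | ~s) = 1 − 0.66 = 0.34
  q | s = min(1, a+b) on (0.06, 0.40) = 0.46
  (q | s) & q = max(0, a+b−1) on (0.46, 0.06) = 0.00
  ~(q | ~s) | ((q | s) & q) = min(1, a+b) on (0.34, 0.00) = 0.34
  → value = 0.3400
Under standard min/max:
  ~s = 1 − 0.40 = 0.60
  q | ~s = max(a, b) on (0.06, 0.60) = 0.60
  ~(q | ~s) = 1 − 0.60 = 0.40
  q | s = max(a, b) on (0.06, 0.40) = 0.40
  (q | s) & q = min(a, b) on (0.40, 0.06) = 0.06
  ~(q | ~s) | ((q | s) & q) = max(a, b) on (0.40, 0.06) = 0.40
  → value = 0.4000
|0.3400 − 0.4000| = 0.060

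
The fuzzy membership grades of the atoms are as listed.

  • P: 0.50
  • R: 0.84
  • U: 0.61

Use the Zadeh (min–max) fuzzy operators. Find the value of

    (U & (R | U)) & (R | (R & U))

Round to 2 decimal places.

R | U = max(a, b) on (0.84, 0.61) = 0.84
U & (R | U) = min(a, b) on (0.61, 0.84) = 0.61
R & U = min(a, b) on (0.84, 0.61) = 0.61
R | (R & U) = max(a, b) on (0.84, 0.61) = 0.84
(U & (R | U)) & (R | (R & U)) = min(a, b) on (0.61, 0.84) = 0.61

0.61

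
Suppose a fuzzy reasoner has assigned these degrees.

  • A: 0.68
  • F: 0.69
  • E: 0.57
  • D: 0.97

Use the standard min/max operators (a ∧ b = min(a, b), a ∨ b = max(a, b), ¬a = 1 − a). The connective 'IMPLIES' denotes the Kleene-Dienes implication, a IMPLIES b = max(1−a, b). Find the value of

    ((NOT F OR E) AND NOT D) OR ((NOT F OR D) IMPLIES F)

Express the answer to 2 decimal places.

NOT F = 1 − 0.69 = 0.31
NOT F OR E = max(a, b) on (0.31, 0.57) = 0.57
NOT D = 1 − 0.97 = 0.03
(NOT F OR E) AND NOT D = min(a, b) on (0.57, 0.03) = 0.03
NOT F = 1 − 0.69 = 0.31
NOT F OR D = max(a, b) on (0.31, 0.97) = 0.97
(NOT F OR D) IMPLIES F  [Kleene-Dienes: max(1−a, b)] with a=0.97, b=0.69 → 0.69
((NOT F OR E) AND NOT D) OR ((NOT F OR D) IMPLIES F) = max(a, b) on (0.03, 0.69) = 0.69

0.69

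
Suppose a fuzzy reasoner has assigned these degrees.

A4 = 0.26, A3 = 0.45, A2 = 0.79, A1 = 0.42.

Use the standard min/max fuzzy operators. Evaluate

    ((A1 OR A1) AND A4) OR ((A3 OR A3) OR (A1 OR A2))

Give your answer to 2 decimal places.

0.79

A1 OR A1 = max(a, b) on (0.42, 0.42) = 0.42
(A1 OR A1) AND A4 = min(a, b) on (0.42, 0.26) = 0.26
A3 OR A3 = max(a, b) on (0.45, 0.45) = 0.45
A1 OR A2 = max(a, b) on (0.42, 0.79) = 0.79
(A3 OR A3) OR (A1 OR A2) = max(a, b) on (0.45, 0.79) = 0.79
((A1 OR A1) AND A4) OR ((A3 OR A3) OR (A1 OR A2)) = max(a, b) on (0.26, 0.79) = 0.79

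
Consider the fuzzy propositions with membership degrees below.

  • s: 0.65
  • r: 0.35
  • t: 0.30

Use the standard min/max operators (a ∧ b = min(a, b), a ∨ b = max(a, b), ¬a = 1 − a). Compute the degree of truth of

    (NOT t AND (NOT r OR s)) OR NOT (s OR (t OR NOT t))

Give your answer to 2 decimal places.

NOT t = 1 − 0.30 = 0.70
NOT r = 1 − 0.35 = 0.65
NOT r OR s = max(a, b) on (0.65, 0.65) = 0.65
NOT t AND (NOT r OR s) = min(a, b) on (0.70, 0.65) = 0.65
NOT t = 1 − 0.30 = 0.70
t OR NOT t = max(a, b) on (0.30, 0.70) = 0.70
s OR (t OR NOT t) = max(a, b) on (0.65, 0.70) = 0.70
NOT (s OR (t OR NOT t)) = 1 − 0.70 = 0.30
(NOT t AND (NOT r OR s)) OR NOT (s OR (t OR NOT t)) = max(a, b) on (0.65, 0.30) = 0.65

0.65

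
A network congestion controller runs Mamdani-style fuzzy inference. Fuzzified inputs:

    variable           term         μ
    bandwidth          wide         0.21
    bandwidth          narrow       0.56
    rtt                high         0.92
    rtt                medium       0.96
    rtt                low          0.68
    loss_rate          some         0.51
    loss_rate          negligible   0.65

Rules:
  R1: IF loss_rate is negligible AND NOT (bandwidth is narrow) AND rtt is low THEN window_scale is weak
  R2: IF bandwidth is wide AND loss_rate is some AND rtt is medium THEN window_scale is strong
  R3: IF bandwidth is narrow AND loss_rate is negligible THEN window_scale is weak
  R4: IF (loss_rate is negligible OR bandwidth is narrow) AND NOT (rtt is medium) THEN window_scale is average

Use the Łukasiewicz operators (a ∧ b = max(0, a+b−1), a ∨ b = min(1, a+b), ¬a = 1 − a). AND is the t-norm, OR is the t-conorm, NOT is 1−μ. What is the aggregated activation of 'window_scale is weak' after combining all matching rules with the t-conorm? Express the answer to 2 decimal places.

0.21

R1: negligible=0.65, ¬narrow=1−0.56=0.44, low=0.68; AND[max(0, a+b−1)] → w = 0.00
R2: wide=0.21, some=0.51, medium=0.96; AND[max(0, a+b−1)] → w = 0.00
R3: narrow=0.56, negligible=0.65; AND[max(0, a+b−1)] → w = 0.21
R4: (negligible=0.65 OR narrow=0.56) = 1.00; AND[max(0, a+b−1)] with ¬medium=1−0.96=0.04 → w = 0.04
Rules with consequent 'weak': {R1, R3} → strengths 0.00, 0.21
Aggregate via t-conorm [min(1, a+b)]: 0.21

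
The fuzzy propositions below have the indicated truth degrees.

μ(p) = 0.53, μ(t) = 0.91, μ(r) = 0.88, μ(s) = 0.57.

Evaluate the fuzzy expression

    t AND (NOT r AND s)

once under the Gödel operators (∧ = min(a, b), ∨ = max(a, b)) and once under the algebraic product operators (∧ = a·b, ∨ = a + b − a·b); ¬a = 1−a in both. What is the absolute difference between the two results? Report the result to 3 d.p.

0.058

Under Gödel:
  NOT r = 1 − 0.88 = 0.12
  NOT r AND s = min(a, b) on (0.12, 0.57) = 0.12
  t AND (NOT r AND s) = min(a, b) on (0.91, 0.12) = 0.12
  → value = 0.1200
Under algebraic product:
  NOT r = 1 − 0.8800 = 0.1200
  NOT r AND s = a·b on (0.1200, 0.5700) = 0.0684
  t AND (NOT r AND s) = a·b on (0.9100, 0.0684) = 0.0622
  → value = 0.0622
|0.1200 − 0.0622| = 0.058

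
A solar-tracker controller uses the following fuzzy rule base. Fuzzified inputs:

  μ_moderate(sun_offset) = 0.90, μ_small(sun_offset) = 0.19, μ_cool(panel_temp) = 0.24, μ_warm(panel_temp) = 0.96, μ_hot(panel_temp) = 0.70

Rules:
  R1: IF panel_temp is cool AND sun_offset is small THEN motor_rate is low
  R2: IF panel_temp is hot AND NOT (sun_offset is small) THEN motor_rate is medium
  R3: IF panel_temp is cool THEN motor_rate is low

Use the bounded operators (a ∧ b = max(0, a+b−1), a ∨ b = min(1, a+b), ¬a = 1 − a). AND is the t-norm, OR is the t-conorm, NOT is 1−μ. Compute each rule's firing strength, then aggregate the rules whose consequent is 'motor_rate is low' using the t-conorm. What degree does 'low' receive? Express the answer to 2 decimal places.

0.24

R1: cool=0.24, small=0.19; AND[max(0, a+b−1)] → w = 0.00
R2: hot=0.70, ¬small=1−0.19=0.81; AND[max(0, a+b−1)] → w = 0.51
R3: cool=0.24 → w = 0.24
Rules with consequent 'low': {R1, R3} → strengths 0.00, 0.24
Aggregate via t-conorm [min(1, a+b)]: 0.24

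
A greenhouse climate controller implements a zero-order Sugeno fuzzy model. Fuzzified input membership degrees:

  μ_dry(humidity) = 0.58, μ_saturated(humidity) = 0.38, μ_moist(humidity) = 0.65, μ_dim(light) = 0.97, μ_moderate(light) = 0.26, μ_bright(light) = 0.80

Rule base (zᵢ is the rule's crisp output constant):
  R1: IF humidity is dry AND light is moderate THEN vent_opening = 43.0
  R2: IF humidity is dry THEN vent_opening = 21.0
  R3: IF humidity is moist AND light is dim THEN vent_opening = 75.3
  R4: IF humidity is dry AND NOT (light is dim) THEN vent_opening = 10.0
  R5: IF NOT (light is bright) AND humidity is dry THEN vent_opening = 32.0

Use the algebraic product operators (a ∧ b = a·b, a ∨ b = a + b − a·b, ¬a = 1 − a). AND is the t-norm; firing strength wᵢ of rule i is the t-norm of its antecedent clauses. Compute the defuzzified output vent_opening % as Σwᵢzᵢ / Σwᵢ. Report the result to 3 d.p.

46.850

R1 (z=43.0): dry=0.58, moderate=0.26; AND[a·b] → w = 0.1508
R2 (z=21.0): dry=0.58 → w = 0.5800
R3 (z=75.3): moist=0.65, dim=0.97; AND[a·b] → w = 0.6305
R4 (z=10.0): dry=0.58, ¬dim=1−0.97=0.03; AND[a·b] → w = 0.0174
R5 (z=32.0): ¬bright=1−0.80=0.20, dry=0.58; AND[a·b] → w = 0.1160
Weighted average = (0.1508·43.0 + 0.5800·21.0 + 0.6305·75.3 + 0.0174·10.0 + 0.1160·32.0) / (0.1508 + 0.5800 + 0.6305 + 0.0174 + 0.1160)
  = 70.0270 / 1.4947 = 46.850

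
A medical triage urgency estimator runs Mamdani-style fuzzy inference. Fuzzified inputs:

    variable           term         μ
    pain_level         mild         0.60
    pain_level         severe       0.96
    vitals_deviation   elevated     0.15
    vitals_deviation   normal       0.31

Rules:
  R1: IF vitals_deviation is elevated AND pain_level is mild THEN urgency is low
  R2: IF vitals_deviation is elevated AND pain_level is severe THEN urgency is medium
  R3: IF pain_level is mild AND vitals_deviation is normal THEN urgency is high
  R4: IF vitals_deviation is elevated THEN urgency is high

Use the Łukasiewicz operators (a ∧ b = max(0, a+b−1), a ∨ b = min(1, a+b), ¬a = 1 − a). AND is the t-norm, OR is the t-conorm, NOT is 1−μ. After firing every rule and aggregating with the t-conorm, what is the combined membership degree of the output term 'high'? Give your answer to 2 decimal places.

R1: elevated=0.15, mild=0.60; AND[max(0, a+b−1)] → w = 0.00
R2: elevated=0.15, severe=0.96; AND[max(0, a+b−1)] → w = 0.11
R3: mild=0.60, normal=0.31; AND[max(0, a+b−1)] → w = 0.00
R4: elevated=0.15 → w = 0.15
Rules with consequent 'high': {R3, R4} → strengths 0.00, 0.15
Aggregate via t-conorm [min(1, a+b)]: 0.15

0.15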